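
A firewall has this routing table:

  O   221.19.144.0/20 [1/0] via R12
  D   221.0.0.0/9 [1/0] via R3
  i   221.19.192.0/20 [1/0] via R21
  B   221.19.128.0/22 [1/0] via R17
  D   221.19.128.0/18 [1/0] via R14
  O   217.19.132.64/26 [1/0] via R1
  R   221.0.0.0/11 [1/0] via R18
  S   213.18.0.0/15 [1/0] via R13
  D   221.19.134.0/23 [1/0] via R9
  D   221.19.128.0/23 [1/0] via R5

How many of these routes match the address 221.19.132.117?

Prefixes containing 221.19.132.117:
  221.0.0.0/9 (221.0.0.0 - 221.127.255.255)
  221.0.0.0/11 (221.0.0.0 - 221.31.255.255)
  221.19.128.0/18 (221.19.128.0 - 221.19.191.255)
Total matching entries: 3.

3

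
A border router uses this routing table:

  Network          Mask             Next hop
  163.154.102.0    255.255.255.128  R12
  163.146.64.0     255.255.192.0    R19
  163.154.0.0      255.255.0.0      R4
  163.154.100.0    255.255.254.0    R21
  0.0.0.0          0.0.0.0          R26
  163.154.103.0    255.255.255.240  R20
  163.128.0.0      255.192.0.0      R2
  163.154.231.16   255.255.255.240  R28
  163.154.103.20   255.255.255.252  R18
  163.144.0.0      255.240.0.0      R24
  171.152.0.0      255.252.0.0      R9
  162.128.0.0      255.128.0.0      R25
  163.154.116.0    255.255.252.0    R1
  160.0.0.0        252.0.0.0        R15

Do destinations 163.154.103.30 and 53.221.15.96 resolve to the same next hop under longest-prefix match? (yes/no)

no

163.154.103.30: longest match 163.154.0.0/16 -> R4
53.221.15.96: longest match 0.0.0.0/0 -> R26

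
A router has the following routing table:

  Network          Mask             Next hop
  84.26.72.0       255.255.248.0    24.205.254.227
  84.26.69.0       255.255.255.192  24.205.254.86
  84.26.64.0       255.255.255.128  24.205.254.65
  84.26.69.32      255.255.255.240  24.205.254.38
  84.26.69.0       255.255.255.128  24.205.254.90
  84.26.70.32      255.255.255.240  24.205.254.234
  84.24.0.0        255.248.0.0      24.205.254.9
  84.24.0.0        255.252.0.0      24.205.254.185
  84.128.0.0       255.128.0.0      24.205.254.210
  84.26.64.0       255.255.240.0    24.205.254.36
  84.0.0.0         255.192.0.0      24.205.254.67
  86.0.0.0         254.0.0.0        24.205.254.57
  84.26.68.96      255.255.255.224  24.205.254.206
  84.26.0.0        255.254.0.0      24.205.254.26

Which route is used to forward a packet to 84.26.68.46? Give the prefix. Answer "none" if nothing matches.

84.26.64.0/20

Entries matching 84.26.68.46:
  84.0.0.0/10 (84.0.0.0 - 84.63.255.255)
  84.24.0.0/13 (84.24.0.0 - 84.31.255.255)
  84.24.0.0/14 (84.24.0.0 - 84.27.255.255)
  84.26.0.0/15 (84.26.0.0 - 84.27.255.255)
  84.26.64.0/20 (84.26.64.0 - 84.26.79.255)
Most specific is 84.26.64.0/20.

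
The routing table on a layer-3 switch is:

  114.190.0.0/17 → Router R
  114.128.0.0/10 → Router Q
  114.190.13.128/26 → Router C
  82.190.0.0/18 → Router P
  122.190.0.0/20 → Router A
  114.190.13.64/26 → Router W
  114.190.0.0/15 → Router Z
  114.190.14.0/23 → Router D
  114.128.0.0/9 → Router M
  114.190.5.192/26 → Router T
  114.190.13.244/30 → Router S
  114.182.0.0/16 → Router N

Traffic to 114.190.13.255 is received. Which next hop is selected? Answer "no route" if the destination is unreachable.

Routes whose prefix contains 114.190.13.255:
  114.128.0.0/9 (114.128.0.0 - 114.255.255.255) -> Router M
  114.128.0.0/10 (114.128.0.0 - 114.191.255.255) -> Router Q
  114.190.0.0/15 (114.190.0.0 - 114.191.255.255) -> Router Z
  114.190.0.0/17 (114.190.0.0 - 114.190.127.255) -> Router R
More-specific entries that do NOT match:
  114.190.13.244/30 (114.190.13.244 - 114.190.13.247) does not contain 114.190.13.255
  114.190.13.128/26 (114.190.13.128 - 114.190.13.191) does not contain 114.190.13.255
  114.190.13.64/26 (114.190.13.64 - 114.190.13.127) does not contain 114.190.13.255
  114.190.5.192/26 (114.190.5.192 - 114.190.5.255) does not contain 114.190.13.255
  114.190.14.0/23 (114.190.14.0 - 114.190.15.255) does not contain 114.190.13.255
  122.190.0.0/20 (122.190.0.0 - 122.190.15.255) does not contain 114.190.13.255
  82.190.0.0/18 (82.190.0.0 - 82.190.63.255) does not contain 114.190.13.255
Longest matching prefix is /17 -> next hop Router R.

Router R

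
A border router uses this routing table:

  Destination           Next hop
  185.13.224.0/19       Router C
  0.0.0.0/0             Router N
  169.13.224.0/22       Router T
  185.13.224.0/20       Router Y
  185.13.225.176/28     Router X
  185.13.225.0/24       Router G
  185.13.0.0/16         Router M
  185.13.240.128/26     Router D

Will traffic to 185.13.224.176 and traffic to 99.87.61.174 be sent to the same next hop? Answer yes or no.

no

185.13.224.176: longest match 185.13.224.0/20 -> Router Y
99.87.61.174: longest match 0.0.0.0/0 -> Router N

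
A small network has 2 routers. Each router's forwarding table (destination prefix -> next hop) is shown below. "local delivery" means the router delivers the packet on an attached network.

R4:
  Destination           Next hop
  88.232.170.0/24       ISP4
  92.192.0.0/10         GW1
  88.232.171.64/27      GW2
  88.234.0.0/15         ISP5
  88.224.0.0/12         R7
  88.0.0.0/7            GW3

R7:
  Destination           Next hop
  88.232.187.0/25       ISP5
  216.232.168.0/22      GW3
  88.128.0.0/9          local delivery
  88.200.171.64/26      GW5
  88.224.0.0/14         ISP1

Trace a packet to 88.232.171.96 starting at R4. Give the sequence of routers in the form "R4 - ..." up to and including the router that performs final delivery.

At R4: longest match for 88.232.171.96 is 88.224.0.0/12 -> R7
At R7: longest match for 88.232.171.96 is 88.128.0.0/9 -> local delivery

R4 - R7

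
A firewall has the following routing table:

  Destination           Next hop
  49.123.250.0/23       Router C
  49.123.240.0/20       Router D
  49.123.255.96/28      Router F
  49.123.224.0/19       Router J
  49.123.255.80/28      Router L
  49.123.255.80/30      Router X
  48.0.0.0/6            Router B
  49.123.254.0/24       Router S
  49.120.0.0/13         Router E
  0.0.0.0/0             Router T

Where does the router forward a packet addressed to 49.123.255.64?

Routes whose prefix contains 49.123.255.64:
  0.0.0.0/0 (default, matches everything) -> Router T
  48.0.0.0/6 (48.0.0.0 - 51.255.255.255) -> Router B
  49.120.0.0/13 (49.120.0.0 - 49.127.255.255) -> Router E
  49.123.224.0/19 (49.123.224.0 - 49.123.255.255) -> Router J
  49.123.240.0/20 (49.123.240.0 - 49.123.255.255) -> Router D
More-specific entries that do NOT match:
  49.123.255.80/30 (49.123.255.80 - 49.123.255.83) does not contain 49.123.255.64
  49.123.255.96/28 (49.123.255.96 - 49.123.255.111) does not contain 49.123.255.64
  49.123.255.80/28 (49.123.255.80 - 49.123.255.95) does not contain 49.123.255.64
  49.123.254.0/24 (49.123.254.0 - 49.123.254.255) does not contain 49.123.255.64
  49.123.250.0/23 (49.123.250.0 - 49.123.251.255) does not contain 49.123.255.64
Longest matching prefix is /20 -> next hop Router D.

Router D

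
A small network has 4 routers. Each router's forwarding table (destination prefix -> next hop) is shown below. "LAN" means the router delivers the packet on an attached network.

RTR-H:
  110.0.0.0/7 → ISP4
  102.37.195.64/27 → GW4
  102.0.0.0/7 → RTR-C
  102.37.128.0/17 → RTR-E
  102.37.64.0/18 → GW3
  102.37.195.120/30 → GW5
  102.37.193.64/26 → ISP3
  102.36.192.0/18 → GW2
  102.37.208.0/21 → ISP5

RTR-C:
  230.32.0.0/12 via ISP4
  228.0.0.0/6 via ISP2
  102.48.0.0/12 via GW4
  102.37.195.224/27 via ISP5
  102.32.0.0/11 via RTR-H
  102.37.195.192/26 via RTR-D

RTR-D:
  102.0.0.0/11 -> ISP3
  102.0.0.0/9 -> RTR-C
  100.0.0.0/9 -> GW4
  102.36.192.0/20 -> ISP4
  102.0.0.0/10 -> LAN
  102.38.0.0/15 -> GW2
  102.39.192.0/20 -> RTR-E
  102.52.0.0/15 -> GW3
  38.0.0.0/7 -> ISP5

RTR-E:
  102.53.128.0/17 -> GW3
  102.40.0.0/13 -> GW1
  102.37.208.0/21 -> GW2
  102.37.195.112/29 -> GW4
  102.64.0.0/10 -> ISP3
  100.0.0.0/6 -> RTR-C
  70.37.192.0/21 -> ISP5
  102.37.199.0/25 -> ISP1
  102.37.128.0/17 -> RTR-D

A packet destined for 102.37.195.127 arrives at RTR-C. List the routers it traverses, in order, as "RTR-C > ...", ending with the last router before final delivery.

At RTR-C: longest match for 102.37.195.127 is 102.32.0.0/11 -> RTR-H
At RTR-H: longest match for 102.37.195.127 is 102.37.128.0/17 -> RTR-E
At RTR-E: longest match for 102.37.195.127 is 102.37.128.0/17 -> RTR-D
At RTR-D: longest match for 102.37.195.127 is 102.0.0.0/10 -> LAN

RTR-C > RTR-H > RTR-E > RTR-D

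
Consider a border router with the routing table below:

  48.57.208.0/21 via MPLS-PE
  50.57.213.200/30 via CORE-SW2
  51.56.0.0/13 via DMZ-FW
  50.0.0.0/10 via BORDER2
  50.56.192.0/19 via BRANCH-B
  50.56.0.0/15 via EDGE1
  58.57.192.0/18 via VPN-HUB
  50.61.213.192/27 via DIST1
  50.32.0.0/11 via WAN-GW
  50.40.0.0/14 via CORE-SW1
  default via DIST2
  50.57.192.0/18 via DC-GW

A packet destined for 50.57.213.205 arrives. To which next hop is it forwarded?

Routes whose prefix contains 50.57.213.205:
  0.0.0.0/0 (default, matches everything) -> DIST2
  50.0.0.0/10 (50.0.0.0 - 50.63.255.255) -> BORDER2
  50.32.0.0/11 (50.32.0.0 - 50.63.255.255) -> WAN-GW
  50.56.0.0/15 (50.56.0.0 - 50.57.255.255) -> EDGE1
  50.57.192.0/18 (50.57.192.0 - 50.57.255.255) -> DC-GW
More-specific entries that do NOT match:
  50.57.213.200/30 (50.57.213.200 - 50.57.213.203) does not contain 50.57.213.205
  50.61.213.192/27 (50.61.213.192 - 50.61.213.223) does not contain 50.57.213.205
  48.57.208.0/21 (48.57.208.0 - 48.57.215.255) does not contain 50.57.213.205
  50.56.192.0/19 (50.56.192.0 - 50.56.223.255) does not contain 50.57.213.205
Longest matching prefix is /18 -> next hop DC-GW.

DC-GW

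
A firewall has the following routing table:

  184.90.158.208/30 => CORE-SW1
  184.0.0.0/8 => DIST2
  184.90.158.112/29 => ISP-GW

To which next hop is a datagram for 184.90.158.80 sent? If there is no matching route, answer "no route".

DIST2

Routes whose prefix contains 184.90.158.80:
  184.0.0.0/8 (184.0.0.0 - 184.255.255.255) -> DIST2
More-specific entries that do NOT match:
  184.90.158.208/30 (184.90.158.208 - 184.90.158.211) does not contain 184.90.158.80
  184.90.158.112/29 (184.90.158.112 - 184.90.158.119) does not contain 184.90.158.80
Longest matching prefix is /8 -> next hop DIST2.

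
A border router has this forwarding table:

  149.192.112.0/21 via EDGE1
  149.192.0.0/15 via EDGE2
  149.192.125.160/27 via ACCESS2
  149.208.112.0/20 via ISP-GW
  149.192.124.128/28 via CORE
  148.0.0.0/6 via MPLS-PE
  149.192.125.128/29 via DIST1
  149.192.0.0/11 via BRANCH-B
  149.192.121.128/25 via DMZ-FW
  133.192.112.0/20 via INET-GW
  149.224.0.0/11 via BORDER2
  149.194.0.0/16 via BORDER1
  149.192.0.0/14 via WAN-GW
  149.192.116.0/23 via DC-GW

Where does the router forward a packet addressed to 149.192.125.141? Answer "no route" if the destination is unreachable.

Routes whose prefix contains 149.192.125.141:
  148.0.0.0/6 (148.0.0.0 - 151.255.255.255) -> MPLS-PE
  149.192.0.0/11 (149.192.0.0 - 149.223.255.255) -> BRANCH-B
  149.192.0.0/14 (149.192.0.0 - 149.195.255.255) -> WAN-GW
  149.192.0.0/15 (149.192.0.0 - 149.193.255.255) -> EDGE2
More-specific entries that do NOT match:
  149.192.125.128/29 (149.192.125.128 - 149.192.125.135) does not contain 149.192.125.141
  149.192.124.128/28 (149.192.124.128 - 149.192.124.143) does not contain 149.192.125.141
  149.192.125.160/27 (149.192.125.160 - 149.192.125.191) does not contain 149.192.125.141
  149.192.121.128/25 (149.192.121.128 - 149.192.121.255) does not contain 149.192.125.141
  149.192.116.0/23 (149.192.116.0 - 149.192.117.255) does not contain 149.192.125.141
  149.192.112.0/21 (149.192.112.0 - 149.192.119.255) does not contain 149.192.125.141
  149.208.112.0/20 (149.208.112.0 - 149.208.127.255) does not contain 149.192.125.141
  133.192.112.0/20 (133.192.112.0 - 133.192.127.255) does not contain 149.192.125.141
  149.194.0.0/16 (149.194.0.0 - 149.194.255.255) does not contain 149.192.125.141
Longest matching prefix is /15 -> next hop EDGE2.

EDGE2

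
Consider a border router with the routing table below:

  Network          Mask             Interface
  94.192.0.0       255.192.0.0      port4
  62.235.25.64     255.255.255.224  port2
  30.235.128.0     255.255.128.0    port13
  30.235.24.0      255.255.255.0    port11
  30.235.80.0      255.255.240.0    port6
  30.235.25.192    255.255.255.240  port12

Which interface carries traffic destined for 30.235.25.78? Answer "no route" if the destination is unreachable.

No entry's prefix contains 30.235.25.78; there is no default route.

no route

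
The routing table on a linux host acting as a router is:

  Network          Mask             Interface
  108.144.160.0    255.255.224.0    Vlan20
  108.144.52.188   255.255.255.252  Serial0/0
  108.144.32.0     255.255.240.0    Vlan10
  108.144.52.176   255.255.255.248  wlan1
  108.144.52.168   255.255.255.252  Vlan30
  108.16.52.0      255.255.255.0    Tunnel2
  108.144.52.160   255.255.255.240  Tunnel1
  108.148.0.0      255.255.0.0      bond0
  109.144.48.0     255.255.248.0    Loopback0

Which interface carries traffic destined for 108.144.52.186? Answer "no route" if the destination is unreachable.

No entry's prefix contains 108.144.52.186; there is no default route.

no route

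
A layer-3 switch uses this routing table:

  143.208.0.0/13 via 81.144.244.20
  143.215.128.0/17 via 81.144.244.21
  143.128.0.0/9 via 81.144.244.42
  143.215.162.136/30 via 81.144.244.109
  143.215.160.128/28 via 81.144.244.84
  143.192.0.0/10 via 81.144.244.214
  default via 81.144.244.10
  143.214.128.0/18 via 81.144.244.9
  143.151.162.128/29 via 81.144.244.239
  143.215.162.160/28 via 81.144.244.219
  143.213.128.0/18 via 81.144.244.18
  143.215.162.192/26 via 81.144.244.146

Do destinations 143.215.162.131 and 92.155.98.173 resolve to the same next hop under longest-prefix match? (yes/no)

143.215.162.131: longest match 143.215.128.0/17 -> 81.144.244.21
92.155.98.173: longest match 0.0.0.0/0 -> 81.144.244.10

no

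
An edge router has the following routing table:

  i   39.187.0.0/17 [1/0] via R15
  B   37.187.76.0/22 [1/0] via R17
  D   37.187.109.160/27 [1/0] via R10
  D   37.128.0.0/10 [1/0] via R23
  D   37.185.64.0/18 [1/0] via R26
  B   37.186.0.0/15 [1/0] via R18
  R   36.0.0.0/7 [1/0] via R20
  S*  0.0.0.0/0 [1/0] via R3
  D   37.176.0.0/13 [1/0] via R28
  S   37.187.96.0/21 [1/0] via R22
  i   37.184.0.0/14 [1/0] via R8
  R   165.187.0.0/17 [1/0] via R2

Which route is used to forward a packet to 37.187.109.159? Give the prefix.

Entries matching 37.187.109.159:
  0.0.0.0/0 (default, matches everything)
  36.0.0.0/7 (36.0.0.0 - 37.255.255.255)
  37.128.0.0/10 (37.128.0.0 - 37.191.255.255)
  37.184.0.0/14 (37.184.0.0 - 37.187.255.255)
  37.186.0.0/15 (37.186.0.0 - 37.187.255.255)
Most specific is 37.186.0.0/15.

37.186.0.0/15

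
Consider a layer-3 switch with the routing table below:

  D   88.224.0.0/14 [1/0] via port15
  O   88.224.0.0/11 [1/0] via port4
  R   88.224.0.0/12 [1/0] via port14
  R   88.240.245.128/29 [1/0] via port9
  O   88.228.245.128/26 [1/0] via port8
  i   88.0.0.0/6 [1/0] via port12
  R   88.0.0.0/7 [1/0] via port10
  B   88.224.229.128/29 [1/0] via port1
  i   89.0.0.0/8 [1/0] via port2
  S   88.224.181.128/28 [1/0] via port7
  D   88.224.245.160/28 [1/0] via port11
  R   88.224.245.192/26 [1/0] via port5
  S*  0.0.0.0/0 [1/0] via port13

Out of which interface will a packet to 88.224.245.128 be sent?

port15

Routes whose prefix contains 88.224.245.128:
  0.0.0.0/0 (default, matches everything) -> port13
  88.0.0.0/6 (88.0.0.0 - 91.255.255.255) -> port12
  88.0.0.0/7 (88.0.0.0 - 89.255.255.255) -> port10
  88.224.0.0/11 (88.224.0.0 - 88.255.255.255) -> port4
  88.224.0.0/12 (88.224.0.0 - 88.239.255.255) -> port14
  88.224.0.0/14 (88.224.0.0 - 88.227.255.255) -> port15
More-specific entries that do NOT match:
  88.240.245.128/29 (88.240.245.128 - 88.240.245.135) does not contain 88.224.245.128
  88.224.229.128/29 (88.224.229.128 - 88.224.229.135) does not contain 88.224.245.128
  88.224.181.128/28 (88.224.181.128 - 88.224.181.143) does not contain 88.224.245.128
  88.224.245.160/28 (88.224.245.160 - 88.224.245.175) does not contain 88.224.245.128
  88.228.245.128/26 (88.228.245.128 - 88.228.245.191) does not contain 88.224.245.128
  88.224.245.192/26 (88.224.245.192 - 88.224.245.255) does not contain 88.224.245.128
Longest matching prefix is /14 -> interface port15.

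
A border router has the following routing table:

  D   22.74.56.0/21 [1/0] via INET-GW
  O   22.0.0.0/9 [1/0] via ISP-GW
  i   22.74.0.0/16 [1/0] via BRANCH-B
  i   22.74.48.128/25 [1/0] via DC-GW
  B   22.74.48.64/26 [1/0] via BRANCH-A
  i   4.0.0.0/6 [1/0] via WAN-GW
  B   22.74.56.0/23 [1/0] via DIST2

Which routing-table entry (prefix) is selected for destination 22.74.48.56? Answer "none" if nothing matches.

22.74.0.0/16

Entries matching 22.74.48.56:
  22.0.0.0/9 (22.0.0.0 - 22.127.255.255)
  22.74.0.0/16 (22.74.0.0 - 22.74.255.255)
Most specific is 22.74.0.0/16.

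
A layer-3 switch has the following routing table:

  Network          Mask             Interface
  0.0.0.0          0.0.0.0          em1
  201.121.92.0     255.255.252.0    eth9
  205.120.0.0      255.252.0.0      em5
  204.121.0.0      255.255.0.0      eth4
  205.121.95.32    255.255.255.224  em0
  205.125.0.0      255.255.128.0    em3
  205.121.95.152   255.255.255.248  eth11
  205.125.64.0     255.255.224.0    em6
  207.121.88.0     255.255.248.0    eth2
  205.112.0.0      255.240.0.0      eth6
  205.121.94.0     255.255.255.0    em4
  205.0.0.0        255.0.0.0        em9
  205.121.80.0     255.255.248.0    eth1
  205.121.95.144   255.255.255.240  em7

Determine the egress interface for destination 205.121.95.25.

Routes whose prefix contains 205.121.95.25:
  0.0.0.0/0 (default, matches everything) -> em1
  205.0.0.0/8 (205.0.0.0 - 205.255.255.255) -> em9
  205.112.0.0/12 (205.112.0.0 - 205.127.255.255) -> eth6
  205.120.0.0/14 (205.120.0.0 - 205.123.255.255) -> em5
More-specific entries that do NOT match:
  205.121.95.152/29 (205.121.95.152 - 205.121.95.159) does not contain 205.121.95.25
  205.121.95.144/28 (205.121.95.144 - 205.121.95.159) does not contain 205.121.95.25
  205.121.95.32/27 (205.121.95.32 - 205.121.95.63) does not contain 205.121.95.25
  205.121.94.0/24 (205.121.94.0 - 205.121.94.255) does not contain 205.121.95.25
  201.121.92.0/22 (201.121.92.0 - 201.121.95.255) does not contain 205.121.95.25
  207.121.88.0/21 (207.121.88.0 - 207.121.95.255) does not contain 205.121.95.25
  205.121.80.0/21 (205.121.80.0 - 205.121.87.255) does not contain 205.121.95.25
  205.125.64.0/19 (205.125.64.0 - 205.125.95.255) does not contain 205.121.95.25
  205.125.0.0/17 (205.125.0.0 - 205.125.127.255) does not contain 205.121.95.25
  204.121.0.0/16 (204.121.0.0 - 204.121.255.255) does not contain 205.121.95.25
Longest matching prefix is /14 -> interface em5.

em5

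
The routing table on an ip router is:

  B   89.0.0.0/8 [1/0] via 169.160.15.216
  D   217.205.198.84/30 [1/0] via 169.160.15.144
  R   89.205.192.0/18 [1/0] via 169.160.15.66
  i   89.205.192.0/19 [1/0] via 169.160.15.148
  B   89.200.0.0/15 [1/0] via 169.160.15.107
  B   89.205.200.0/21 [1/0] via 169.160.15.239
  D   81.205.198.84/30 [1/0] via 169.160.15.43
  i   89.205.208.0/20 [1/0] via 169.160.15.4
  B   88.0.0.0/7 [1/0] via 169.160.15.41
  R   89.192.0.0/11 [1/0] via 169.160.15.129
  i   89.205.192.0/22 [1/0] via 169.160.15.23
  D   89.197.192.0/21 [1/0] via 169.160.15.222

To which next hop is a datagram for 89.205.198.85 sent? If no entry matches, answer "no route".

Routes whose prefix contains 89.205.198.85:
  88.0.0.0/7 (88.0.0.0 - 89.255.255.255) -> 169.160.15.41
  89.0.0.0/8 (89.0.0.0 - 89.255.255.255) -> 169.160.15.216
  89.192.0.0/11 (89.192.0.0 - 89.223.255.255) -> 169.160.15.129
  89.205.192.0/18 (89.205.192.0 - 89.205.255.255) -> 169.160.15.66
  89.205.192.0/19 (89.205.192.0 - 89.205.223.255) -> 169.160.15.148
More-specific entries that do NOT match:
  217.205.198.84/30 (217.205.198.84 - 217.205.198.87) does not contain 89.205.198.85
  81.205.198.84/30 (81.205.198.84 - 81.205.198.87) does not contain 89.205.198.85
  89.205.192.0/22 (89.205.192.0 - 89.205.195.255) does not contain 89.205.198.85
  89.205.200.0/21 (89.205.200.0 - 89.205.207.255) does not contain 89.205.198.85
  89.197.192.0/21 (89.197.192.0 - 89.197.199.255) does not contain 89.205.198.85
  89.205.208.0/20 (89.205.208.0 - 89.205.223.255) does not contain 89.205.198.85
Longest matching prefix is /19 -> next hop 169.160.15.148.

169.160.15.148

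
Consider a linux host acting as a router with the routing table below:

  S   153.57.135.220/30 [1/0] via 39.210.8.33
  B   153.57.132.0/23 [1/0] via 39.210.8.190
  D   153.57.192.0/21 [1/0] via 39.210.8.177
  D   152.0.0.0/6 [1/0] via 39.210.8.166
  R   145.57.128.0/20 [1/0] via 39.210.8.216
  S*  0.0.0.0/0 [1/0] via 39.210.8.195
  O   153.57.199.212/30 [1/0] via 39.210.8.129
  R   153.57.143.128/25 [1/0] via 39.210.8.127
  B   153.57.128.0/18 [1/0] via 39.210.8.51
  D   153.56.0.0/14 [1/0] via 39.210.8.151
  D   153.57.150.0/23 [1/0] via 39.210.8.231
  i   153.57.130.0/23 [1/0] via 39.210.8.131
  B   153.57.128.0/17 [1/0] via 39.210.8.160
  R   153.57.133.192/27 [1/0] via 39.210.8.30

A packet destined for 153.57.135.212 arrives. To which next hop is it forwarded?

Routes whose prefix contains 153.57.135.212:
  0.0.0.0/0 (default, matches everything) -> 39.210.8.195
  152.0.0.0/6 (152.0.0.0 - 155.255.255.255) -> 39.210.8.166
  153.56.0.0/14 (153.56.0.0 - 153.59.255.255) -> 39.210.8.151
  153.57.128.0/17 (153.57.128.0 - 153.57.255.255) -> 39.210.8.160
  153.57.128.0/18 (153.57.128.0 - 153.57.191.255) -> 39.210.8.51
More-specific entries that do NOT match:
  153.57.135.220/30 (153.57.135.220 - 153.57.135.223) does not contain 153.57.135.212
  153.57.199.212/30 (153.57.199.212 - 153.57.199.215) does not contain 153.57.135.212
  153.57.133.192/27 (153.57.133.192 - 153.57.133.223) does not contain 153.57.135.212
  153.57.143.128/25 (153.57.143.128 - 153.57.143.255) does not contain 153.57.135.212
  153.57.132.0/23 (153.57.132.0 - 153.57.133.255) does not contain 153.57.135.212
  153.57.150.0/23 (153.57.150.0 - 153.57.151.255) does not contain 153.57.135.212
  153.57.130.0/23 (153.57.130.0 - 153.57.131.255) does not contain 153.57.135.212
  153.57.192.0/21 (153.57.192.0 - 153.57.199.255) does not contain 153.57.135.212
  145.57.128.0/20 (145.57.128.0 - 145.57.143.255) does not contain 153.57.135.212
Longest matching prefix is /18 -> next hop 39.210.8.51.

39.210.8.51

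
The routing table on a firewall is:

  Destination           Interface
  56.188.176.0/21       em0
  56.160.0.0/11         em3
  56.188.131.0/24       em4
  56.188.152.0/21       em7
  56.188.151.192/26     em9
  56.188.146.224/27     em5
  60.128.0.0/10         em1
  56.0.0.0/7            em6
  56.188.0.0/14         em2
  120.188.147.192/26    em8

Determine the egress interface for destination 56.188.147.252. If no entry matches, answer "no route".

em2

Routes whose prefix contains 56.188.147.252:
  56.0.0.0/7 (56.0.0.0 - 57.255.255.255) -> em6
  56.160.0.0/11 (56.160.0.0 - 56.191.255.255) -> em3
  56.188.0.0/14 (56.188.0.0 - 56.191.255.255) -> em2
More-specific entries that do NOT match:
  56.188.146.224/27 (56.188.146.224 - 56.188.146.255) does not contain 56.188.147.252
  56.188.151.192/26 (56.188.151.192 - 56.188.151.255) does not contain 56.188.147.252
  120.188.147.192/26 (120.188.147.192 - 120.188.147.255) does not contain 56.188.147.252
  56.188.131.0/24 (56.188.131.0 - 56.188.131.255) does not contain 56.188.147.252
  56.188.176.0/21 (56.188.176.0 - 56.188.183.255) does not contain 56.188.147.252
  56.188.152.0/21 (56.188.152.0 - 56.188.159.255) does not contain 56.188.147.252
Longest matching prefix is /14 -> interface em2.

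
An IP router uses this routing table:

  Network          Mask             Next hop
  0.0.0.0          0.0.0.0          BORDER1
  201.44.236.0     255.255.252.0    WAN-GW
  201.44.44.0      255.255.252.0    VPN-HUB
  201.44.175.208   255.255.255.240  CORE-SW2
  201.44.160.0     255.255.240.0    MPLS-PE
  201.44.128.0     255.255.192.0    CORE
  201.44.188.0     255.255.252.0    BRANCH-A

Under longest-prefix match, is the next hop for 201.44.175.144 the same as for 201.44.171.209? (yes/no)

201.44.175.144: longest match 201.44.160.0/20 -> MPLS-PE
201.44.171.209: longest match 201.44.160.0/20 -> MPLS-PE

yes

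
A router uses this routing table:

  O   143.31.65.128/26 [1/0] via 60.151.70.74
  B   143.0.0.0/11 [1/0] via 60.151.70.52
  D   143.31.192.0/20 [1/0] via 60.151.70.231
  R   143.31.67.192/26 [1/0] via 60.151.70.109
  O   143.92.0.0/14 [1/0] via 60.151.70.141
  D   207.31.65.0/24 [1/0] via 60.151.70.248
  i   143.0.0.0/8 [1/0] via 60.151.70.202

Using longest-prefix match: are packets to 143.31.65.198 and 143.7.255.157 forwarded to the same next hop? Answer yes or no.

yes

143.31.65.198: longest match 143.0.0.0/11 -> 60.151.70.52
143.7.255.157: longest match 143.0.0.0/11 -> 60.151.70.52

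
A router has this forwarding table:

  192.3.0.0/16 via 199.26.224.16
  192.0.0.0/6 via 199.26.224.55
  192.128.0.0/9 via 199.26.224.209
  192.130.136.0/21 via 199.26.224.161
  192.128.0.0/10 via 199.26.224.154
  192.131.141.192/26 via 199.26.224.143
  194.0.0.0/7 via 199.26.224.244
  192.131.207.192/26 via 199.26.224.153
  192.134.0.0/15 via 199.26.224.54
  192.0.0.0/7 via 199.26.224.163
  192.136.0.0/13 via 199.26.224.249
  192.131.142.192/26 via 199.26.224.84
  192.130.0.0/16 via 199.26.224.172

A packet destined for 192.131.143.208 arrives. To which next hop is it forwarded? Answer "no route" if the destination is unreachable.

199.26.224.154

Routes whose prefix contains 192.131.143.208:
  192.0.0.0/6 (192.0.0.0 - 195.255.255.255) -> 199.26.224.55
  192.0.0.0/7 (192.0.0.0 - 193.255.255.255) -> 199.26.224.163
  192.128.0.0/9 (192.128.0.0 - 192.255.255.255) -> 199.26.224.209
  192.128.0.0/10 (192.128.0.0 - 192.191.255.255) -> 199.26.224.154
More-specific entries that do NOT match:
  192.131.141.192/26 (192.131.141.192 - 192.131.141.255) does not contain 192.131.143.208
  192.131.207.192/26 (192.131.207.192 - 192.131.207.255) does not contain 192.131.143.208
  192.131.142.192/26 (192.131.142.192 - 192.131.142.255) does not contain 192.131.143.208
  192.130.136.0/21 (192.130.136.0 - 192.130.143.255) does not contain 192.131.143.208
  192.3.0.0/16 (192.3.0.0 - 192.3.255.255) does not contain 192.131.143.208
  192.130.0.0/16 (192.130.0.0 - 192.130.255.255) does not contain 192.131.143.208
  192.134.0.0/15 (192.134.0.0 - 192.135.255.255) does not contain 192.131.143.208
  192.136.0.0/13 (192.136.0.0 - 192.143.255.255) does not contain 192.131.143.208
Longest matching prefix is /10 -> next hop 199.26.224.154.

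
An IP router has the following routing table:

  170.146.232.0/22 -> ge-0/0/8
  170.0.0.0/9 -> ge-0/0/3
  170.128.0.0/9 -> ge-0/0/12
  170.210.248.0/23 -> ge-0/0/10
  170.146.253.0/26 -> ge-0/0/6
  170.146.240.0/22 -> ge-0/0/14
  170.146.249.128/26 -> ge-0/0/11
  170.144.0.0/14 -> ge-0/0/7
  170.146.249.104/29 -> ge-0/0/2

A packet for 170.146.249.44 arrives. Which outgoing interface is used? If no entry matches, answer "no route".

Routes whose prefix contains 170.146.249.44:
  170.128.0.0/9 (170.128.0.0 - 170.255.255.255) -> ge-0/0/12
  170.144.0.0/14 (170.144.0.0 - 170.147.255.255) -> ge-0/0/7
More-specific entries that do NOT match:
  170.146.249.104/29 (170.146.249.104 - 170.146.249.111) does not contain 170.146.249.44
  170.146.253.0/26 (170.146.253.0 - 170.146.253.63) does not contain 170.146.249.44
  170.146.249.128/26 (170.146.249.128 - 170.146.249.191) does not contain 170.146.249.44
  170.210.248.0/23 (170.210.248.0 - 170.210.249.255) does not contain 170.146.249.44
  170.146.232.0/22 (170.146.232.0 - 170.146.235.255) does not contain 170.146.249.44
  170.146.240.0/22 (170.146.240.0 - 170.146.243.255) does not contain 170.146.249.44
Longest matching prefix is /14 -> interface ge-0/0/7.

ge-0/0/7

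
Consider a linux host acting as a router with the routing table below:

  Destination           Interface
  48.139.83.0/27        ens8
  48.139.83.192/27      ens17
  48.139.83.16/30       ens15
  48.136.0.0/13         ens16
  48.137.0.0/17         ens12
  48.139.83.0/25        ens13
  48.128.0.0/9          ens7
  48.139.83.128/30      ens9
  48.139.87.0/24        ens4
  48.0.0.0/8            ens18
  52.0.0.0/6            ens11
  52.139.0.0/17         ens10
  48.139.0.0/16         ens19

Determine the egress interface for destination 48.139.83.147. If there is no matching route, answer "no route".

Routes whose prefix contains 48.139.83.147:
  48.0.0.0/8 (48.0.0.0 - 48.255.255.255) -> ens18
  48.128.0.0/9 (48.128.0.0 - 48.255.255.255) -> ens7
  48.136.0.0/13 (48.136.0.0 - 48.143.255.255) -> ens16
  48.139.0.0/16 (48.139.0.0 - 48.139.255.255) -> ens19
More-specific entries that do NOT match:
  48.139.83.16/30 (48.139.83.16 - 48.139.83.19) does not contain 48.139.83.147
  48.139.83.128/30 (48.139.83.128 - 48.139.83.131) does not contain 48.139.83.147
  48.139.83.0/27 (48.139.83.0 - 48.139.83.31) does not contain 48.139.83.147
  48.139.83.192/27 (48.139.83.192 - 48.139.83.223) does not contain 48.139.83.147
  48.139.83.0/25 (48.139.83.0 - 48.139.83.127) does not contain 48.139.83.147
  48.139.87.0/24 (48.139.87.0 - 48.139.87.255) does not contain 48.139.83.147
  48.137.0.0/17 (48.137.0.0 - 48.137.127.255) does not contain 48.139.83.147
  52.139.0.0/17 (52.139.0.0 - 52.139.127.255) does not contain 48.139.83.147
Longest matching prefix is /16 -> interface ens19.

ens19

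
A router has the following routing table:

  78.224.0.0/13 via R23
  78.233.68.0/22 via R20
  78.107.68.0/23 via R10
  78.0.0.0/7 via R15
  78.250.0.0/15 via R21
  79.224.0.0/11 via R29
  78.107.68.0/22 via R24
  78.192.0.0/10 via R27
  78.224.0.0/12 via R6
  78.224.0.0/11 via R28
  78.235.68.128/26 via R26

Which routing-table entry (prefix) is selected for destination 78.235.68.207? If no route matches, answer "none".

Entries matching 78.235.68.207:
  78.0.0.0/7 (78.0.0.0 - 79.255.255.255)
  78.192.0.0/10 (78.192.0.0 - 78.255.255.255)
  78.224.0.0/11 (78.224.0.0 - 78.255.255.255)
  78.224.0.0/12 (78.224.0.0 - 78.239.255.255)
Most specific is 78.224.0.0/12.

78.224.0.0/12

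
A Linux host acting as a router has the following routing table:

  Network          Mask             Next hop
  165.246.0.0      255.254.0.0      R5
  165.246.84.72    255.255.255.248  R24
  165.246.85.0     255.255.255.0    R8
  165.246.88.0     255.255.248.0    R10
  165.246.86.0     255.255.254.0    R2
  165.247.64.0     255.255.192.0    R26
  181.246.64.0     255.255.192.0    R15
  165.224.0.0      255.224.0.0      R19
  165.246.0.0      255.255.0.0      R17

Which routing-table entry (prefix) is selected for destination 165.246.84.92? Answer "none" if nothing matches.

165.246.0.0/16

Entries matching 165.246.84.92:
  165.224.0.0/11 (165.224.0.0 - 165.255.255.255)
  165.246.0.0/15 (165.246.0.0 - 165.247.255.255)
  165.246.0.0/16 (165.246.0.0 - 165.246.255.255)
Most specific is 165.246.0.0/16.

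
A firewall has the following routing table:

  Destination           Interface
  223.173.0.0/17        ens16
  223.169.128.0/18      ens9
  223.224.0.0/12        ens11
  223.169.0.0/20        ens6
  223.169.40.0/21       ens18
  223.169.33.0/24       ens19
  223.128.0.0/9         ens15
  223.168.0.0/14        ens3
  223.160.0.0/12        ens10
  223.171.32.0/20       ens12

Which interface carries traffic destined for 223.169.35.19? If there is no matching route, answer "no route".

ens3

Routes whose prefix contains 223.169.35.19:
  223.128.0.0/9 (223.128.0.0 - 223.255.255.255) -> ens15
  223.160.0.0/12 (223.160.0.0 - 223.175.255.255) -> ens10
  223.168.0.0/14 (223.168.0.0 - 223.171.255.255) -> ens3
More-specific entries that do NOT match:
  223.169.33.0/24 (223.169.33.0 - 223.169.33.255) does not contain 223.169.35.19
  223.169.40.0/21 (223.169.40.0 - 223.169.47.255) does not contain 223.169.35.19
  223.169.0.0/20 (223.169.0.0 - 223.169.15.255) does not contain 223.169.35.19
  223.171.32.0/20 (223.171.32.0 - 223.171.47.255) does not contain 223.169.35.19
  223.169.128.0/18 (223.169.128.0 - 223.169.191.255) does not contain 223.169.35.19
  223.173.0.0/17 (223.173.0.0 - 223.173.127.255) does not contain 223.169.35.19
Longest matching prefix is /14 -> interface ens3.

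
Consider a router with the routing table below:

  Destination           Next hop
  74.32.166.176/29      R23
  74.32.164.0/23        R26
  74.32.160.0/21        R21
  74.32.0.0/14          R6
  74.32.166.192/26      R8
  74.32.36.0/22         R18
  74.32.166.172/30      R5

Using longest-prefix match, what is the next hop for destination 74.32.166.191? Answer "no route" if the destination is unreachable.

Routes whose prefix contains 74.32.166.191:
  74.32.0.0/14 (74.32.0.0 - 74.35.255.255) -> R6
  74.32.160.0/21 (74.32.160.0 - 74.32.167.255) -> R21
More-specific entries that do NOT match:
  74.32.166.172/30 (74.32.166.172 - 74.32.166.175) does not contain 74.32.166.191
  74.32.166.176/29 (74.32.166.176 - 74.32.166.183) does not contain 74.32.166.191
  74.32.166.192/26 (74.32.166.192 - 74.32.166.255) does not contain 74.32.166.191
  74.32.164.0/23 (74.32.164.0 - 74.32.165.255) does not contain 74.32.166.191
  74.32.36.0/22 (74.32.36.0 - 74.32.39.255) does not contain 74.32.166.191
Longest matching prefix is /21 -> next hop R21.

R21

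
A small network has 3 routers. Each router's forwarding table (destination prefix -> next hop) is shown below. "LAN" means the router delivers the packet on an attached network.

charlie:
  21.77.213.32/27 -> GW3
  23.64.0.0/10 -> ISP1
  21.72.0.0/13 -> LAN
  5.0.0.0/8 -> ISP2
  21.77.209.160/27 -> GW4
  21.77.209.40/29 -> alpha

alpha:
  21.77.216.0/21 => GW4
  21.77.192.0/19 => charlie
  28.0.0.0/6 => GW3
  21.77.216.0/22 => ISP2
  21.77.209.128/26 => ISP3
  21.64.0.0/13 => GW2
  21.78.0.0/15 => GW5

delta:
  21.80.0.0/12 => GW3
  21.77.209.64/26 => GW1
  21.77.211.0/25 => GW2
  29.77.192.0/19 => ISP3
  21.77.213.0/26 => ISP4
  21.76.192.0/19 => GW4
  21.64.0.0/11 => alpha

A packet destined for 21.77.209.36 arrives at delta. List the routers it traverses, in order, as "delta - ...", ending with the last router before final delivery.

At delta: longest match for 21.77.209.36 is 21.64.0.0/11 -> alpha
At alpha: longest match for 21.77.209.36 is 21.77.192.0/19 -> charlie
At charlie: longest match for 21.77.209.36 is 21.72.0.0/13 -> LAN

delta - alpha - charlie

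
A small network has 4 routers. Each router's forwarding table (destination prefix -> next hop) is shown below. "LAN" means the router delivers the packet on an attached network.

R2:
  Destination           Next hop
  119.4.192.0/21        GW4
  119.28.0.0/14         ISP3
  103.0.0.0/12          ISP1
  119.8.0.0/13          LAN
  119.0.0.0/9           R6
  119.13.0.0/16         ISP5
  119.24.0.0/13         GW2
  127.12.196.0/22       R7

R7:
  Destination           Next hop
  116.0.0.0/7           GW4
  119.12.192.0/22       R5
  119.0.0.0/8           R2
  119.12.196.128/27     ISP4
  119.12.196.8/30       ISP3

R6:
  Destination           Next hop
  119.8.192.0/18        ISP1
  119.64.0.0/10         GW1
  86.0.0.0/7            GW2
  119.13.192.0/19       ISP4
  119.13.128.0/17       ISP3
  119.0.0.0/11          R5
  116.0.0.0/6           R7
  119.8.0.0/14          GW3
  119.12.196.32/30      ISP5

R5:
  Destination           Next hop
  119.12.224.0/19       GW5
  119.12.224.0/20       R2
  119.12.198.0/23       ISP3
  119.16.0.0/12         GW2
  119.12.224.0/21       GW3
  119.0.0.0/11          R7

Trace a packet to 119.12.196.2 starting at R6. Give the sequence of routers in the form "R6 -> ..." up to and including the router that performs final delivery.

At R6: longest match for 119.12.196.2 is 119.0.0.0/11 -> R5
At R5: longest match for 119.12.196.2 is 119.0.0.0/11 -> R7
At R7: longest match for 119.12.196.2 is 119.0.0.0/8 -> R2
At R2: longest match for 119.12.196.2 is 119.8.0.0/13 -> LAN

R6 -> R5 -> R7 -> R2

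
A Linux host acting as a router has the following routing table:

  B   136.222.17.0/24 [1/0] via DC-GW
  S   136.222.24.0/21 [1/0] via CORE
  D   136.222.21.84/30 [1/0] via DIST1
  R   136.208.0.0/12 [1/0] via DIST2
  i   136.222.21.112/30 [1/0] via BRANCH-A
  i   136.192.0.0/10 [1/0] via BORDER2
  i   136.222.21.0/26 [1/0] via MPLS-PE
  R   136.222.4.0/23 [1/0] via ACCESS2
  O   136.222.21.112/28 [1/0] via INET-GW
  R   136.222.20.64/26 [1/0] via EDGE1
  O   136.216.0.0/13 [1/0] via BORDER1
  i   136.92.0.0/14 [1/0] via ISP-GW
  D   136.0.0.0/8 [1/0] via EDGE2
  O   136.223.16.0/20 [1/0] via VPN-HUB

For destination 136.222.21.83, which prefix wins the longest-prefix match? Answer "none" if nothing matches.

136.216.0.0/13

Entries matching 136.222.21.83:
  136.0.0.0/8 (136.0.0.0 - 136.255.255.255)
  136.192.0.0/10 (136.192.0.0 - 136.255.255.255)
  136.208.0.0/12 (136.208.0.0 - 136.223.255.255)
  136.216.0.0/13 (136.216.0.0 - 136.223.255.255)
Most specific is 136.216.0.0/13.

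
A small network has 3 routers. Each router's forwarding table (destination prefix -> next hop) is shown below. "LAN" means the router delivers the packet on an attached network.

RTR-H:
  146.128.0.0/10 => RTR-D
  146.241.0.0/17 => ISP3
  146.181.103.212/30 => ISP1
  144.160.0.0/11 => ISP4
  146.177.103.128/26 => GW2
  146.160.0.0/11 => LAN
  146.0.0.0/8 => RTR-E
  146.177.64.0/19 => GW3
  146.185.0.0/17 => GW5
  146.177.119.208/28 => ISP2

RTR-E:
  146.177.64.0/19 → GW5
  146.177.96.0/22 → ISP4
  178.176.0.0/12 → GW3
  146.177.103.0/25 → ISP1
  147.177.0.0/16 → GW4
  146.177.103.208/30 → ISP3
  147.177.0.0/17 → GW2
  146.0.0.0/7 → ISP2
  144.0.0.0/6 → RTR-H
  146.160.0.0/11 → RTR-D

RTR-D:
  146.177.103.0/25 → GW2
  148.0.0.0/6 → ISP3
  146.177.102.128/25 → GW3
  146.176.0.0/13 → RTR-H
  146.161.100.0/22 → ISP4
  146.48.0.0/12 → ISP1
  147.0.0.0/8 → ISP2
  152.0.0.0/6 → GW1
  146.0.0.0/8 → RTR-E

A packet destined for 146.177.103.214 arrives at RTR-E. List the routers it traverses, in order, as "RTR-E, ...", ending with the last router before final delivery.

At RTR-E: longest match for 146.177.103.214 is 146.160.0.0/11 -> RTR-D
At RTR-D: longest match for 146.177.103.214 is 146.176.0.0/13 -> RTR-H
At RTR-H: longest match for 146.177.103.214 is 146.160.0.0/11 -> LAN

RTR-E, RTR-D, RTR-H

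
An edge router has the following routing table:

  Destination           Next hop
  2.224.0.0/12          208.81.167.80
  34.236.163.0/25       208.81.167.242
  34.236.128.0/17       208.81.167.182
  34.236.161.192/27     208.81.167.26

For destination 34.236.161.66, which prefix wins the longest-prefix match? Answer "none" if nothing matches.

34.236.128.0/17

Entries matching 34.236.161.66:
  34.236.128.0/17 (34.236.128.0 - 34.236.255.255)
Most specific is 34.236.128.0/17.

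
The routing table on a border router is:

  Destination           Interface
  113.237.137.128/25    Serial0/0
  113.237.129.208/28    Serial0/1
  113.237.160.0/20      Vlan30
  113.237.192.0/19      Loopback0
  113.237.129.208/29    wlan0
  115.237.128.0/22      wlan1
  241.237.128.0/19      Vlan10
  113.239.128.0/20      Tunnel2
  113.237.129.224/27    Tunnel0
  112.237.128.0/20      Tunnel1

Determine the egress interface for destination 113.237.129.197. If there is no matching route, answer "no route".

No entry's prefix contains 113.237.129.197; there is no default route.

no route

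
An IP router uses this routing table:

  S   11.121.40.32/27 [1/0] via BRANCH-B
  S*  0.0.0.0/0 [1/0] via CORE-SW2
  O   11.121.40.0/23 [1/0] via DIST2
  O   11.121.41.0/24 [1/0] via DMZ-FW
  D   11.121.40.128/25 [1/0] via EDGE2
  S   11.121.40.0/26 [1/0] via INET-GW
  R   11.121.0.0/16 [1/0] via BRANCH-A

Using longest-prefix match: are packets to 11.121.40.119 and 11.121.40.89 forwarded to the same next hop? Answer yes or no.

yes

11.121.40.119: longest match 11.121.40.0/23 -> DIST2
11.121.40.89: longest match 11.121.40.0/23 -> DIST2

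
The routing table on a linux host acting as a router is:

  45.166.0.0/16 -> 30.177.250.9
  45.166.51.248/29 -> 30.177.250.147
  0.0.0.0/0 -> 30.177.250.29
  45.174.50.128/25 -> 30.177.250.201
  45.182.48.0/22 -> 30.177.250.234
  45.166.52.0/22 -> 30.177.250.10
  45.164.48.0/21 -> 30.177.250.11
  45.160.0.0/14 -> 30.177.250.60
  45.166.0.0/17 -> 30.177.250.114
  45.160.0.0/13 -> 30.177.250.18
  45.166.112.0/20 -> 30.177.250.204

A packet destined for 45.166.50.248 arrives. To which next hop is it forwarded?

30.177.250.114

Routes whose prefix contains 45.166.50.248:
  0.0.0.0/0 (default, matches everything) -> 30.177.250.29
  45.160.0.0/13 (45.160.0.0 - 45.167.255.255) -> 30.177.250.18
  45.166.0.0/16 (45.166.0.0 - 45.166.255.255) -> 30.177.250.9
  45.166.0.0/17 (45.166.0.0 - 45.166.127.255) -> 30.177.250.114
More-specific entries that do NOT match:
  45.166.51.248/29 (45.166.51.248 - 45.166.51.255) does not contain 45.166.50.248
  45.174.50.128/25 (45.174.50.128 - 45.174.50.255) does not contain 45.166.50.248
  45.182.48.0/22 (45.182.48.0 - 45.182.51.255) does not contain 45.166.50.248
  45.166.52.0/22 (45.166.52.0 - 45.166.55.255) does not contain 45.166.50.248
  45.164.48.0/21 (45.164.48.0 - 45.164.55.255) does not contain 45.166.50.248
  45.166.112.0/20 (45.166.112.0 - 45.166.127.255) does not contain 45.166.50.248
Longest matching prefix is /17 -> next hop 30.177.250.114.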